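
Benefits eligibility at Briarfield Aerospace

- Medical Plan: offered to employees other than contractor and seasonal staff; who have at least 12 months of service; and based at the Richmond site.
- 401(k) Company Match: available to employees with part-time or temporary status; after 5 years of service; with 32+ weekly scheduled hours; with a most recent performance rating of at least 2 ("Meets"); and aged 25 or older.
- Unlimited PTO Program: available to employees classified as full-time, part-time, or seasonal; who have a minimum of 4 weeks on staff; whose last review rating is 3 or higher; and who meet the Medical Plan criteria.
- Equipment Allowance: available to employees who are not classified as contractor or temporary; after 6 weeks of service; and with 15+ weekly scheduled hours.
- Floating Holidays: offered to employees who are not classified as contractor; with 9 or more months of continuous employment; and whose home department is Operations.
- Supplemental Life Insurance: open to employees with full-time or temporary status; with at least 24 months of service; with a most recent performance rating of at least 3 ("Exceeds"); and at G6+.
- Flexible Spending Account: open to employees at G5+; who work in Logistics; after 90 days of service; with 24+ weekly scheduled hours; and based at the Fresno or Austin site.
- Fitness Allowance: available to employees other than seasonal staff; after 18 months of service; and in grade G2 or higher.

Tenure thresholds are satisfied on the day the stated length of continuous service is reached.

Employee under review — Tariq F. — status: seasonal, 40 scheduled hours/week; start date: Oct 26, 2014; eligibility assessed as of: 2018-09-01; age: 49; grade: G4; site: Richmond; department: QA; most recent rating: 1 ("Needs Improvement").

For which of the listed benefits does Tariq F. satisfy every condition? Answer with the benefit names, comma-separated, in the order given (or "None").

Equipment Allowance

Service from Oct 26, 2014 to 2018-09-01: 1406 days.
Medical Plan — status seasonal ✗ (excluded) → not eligible.
401(k) Company Match — status seasonal ✗ (requires part-time or temporary) → not eligible.
Unlimited PTO Program — status seasonal ✓; service 1406 days ≥ 4 weeks (≈28 days) ✓; rating 1 < 3 ✗ → not eligible.
Equipment Allowance — status seasonal ✓ (not excluded); service 1406 days ≥ 6 weeks (≈42 days) ✓; 40 hrs/wk ≥ 15 ✓ → eligible.
Floating Holidays — status seasonal ✓ (not excluded); service 1406 days ≥ 9 months (≈270 days) ✓; dept QA ✗ → not eligible.
Supplemental Life Insurance — status seasonal ✗ (requires full-time or temporary) → not eligible.
Flexible Spending Account — grade G4 < G5 ✗ → not eligible.
Fitness Allowance — status seasonal ✗ (excluded) → not eligible.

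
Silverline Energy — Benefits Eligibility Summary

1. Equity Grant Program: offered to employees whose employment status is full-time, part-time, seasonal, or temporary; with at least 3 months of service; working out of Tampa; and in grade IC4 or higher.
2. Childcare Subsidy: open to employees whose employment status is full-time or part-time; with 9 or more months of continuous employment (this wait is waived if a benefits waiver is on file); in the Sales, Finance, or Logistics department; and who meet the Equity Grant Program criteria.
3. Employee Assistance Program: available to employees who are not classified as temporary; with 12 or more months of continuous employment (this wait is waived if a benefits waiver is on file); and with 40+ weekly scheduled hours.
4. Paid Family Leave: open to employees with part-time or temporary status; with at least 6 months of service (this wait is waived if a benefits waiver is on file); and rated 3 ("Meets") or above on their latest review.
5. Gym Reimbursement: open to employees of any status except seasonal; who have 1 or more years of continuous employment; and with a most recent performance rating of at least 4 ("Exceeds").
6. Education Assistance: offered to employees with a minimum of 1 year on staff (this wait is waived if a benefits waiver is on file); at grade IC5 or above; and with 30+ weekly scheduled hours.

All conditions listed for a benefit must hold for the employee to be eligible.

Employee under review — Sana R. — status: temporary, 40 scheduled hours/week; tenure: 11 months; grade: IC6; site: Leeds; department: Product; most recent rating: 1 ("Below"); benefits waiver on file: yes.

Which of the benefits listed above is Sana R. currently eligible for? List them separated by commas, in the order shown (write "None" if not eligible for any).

Equity Grant Program — status temporary ✓; service 11 months ≥ 3 months ✓; site Leeds ✗ (not Tampa) → not eligible.
Childcare Subsidy — status temporary ✗ (requires full-time or part-time) → not eligible.
Employee Assistance Program — status temporary ✗ (excluded) → not eligible.
Paid Family Leave — status temporary ✓; benefits waiver on file ✓; rating 1 < 3 ✗ → not eligible.
Gym Reimbursement — status temporary ✓ (not excluded); service 11 months < 1 year (≈365 days) ✗ → not eligible.
Education Assistance — benefits waiver on file ✓; grade IC6 ≥ IC5 ✓; 40 hrs/wk ≥ 30 ✓ → eligible.

Education Assistance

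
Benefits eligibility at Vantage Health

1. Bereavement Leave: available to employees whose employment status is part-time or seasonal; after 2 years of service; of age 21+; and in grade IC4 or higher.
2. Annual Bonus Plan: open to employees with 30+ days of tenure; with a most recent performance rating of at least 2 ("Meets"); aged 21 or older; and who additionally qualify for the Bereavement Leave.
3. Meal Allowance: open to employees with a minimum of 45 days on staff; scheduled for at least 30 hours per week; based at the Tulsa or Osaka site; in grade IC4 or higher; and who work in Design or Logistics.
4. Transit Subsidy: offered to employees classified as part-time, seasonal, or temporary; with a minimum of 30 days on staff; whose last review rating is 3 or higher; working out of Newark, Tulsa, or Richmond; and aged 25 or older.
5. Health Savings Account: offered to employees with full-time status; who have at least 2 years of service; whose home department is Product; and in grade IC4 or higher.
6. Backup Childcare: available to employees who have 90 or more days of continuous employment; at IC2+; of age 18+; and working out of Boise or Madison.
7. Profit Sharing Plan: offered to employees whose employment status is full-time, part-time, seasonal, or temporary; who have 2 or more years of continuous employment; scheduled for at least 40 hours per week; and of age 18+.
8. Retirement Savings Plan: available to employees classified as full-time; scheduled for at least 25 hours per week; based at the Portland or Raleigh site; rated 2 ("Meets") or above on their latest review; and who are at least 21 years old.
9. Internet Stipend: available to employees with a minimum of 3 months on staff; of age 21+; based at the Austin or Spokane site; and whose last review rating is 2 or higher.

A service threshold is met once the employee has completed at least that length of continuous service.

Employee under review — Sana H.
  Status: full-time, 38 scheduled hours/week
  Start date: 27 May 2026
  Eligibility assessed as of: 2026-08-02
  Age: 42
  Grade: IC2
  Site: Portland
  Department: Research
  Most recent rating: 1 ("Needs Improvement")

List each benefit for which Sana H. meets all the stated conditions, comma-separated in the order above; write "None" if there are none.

Service from 27 May 2026 to 2026-08-02: 67 days.
Bereavement Leave — status full-time ✗ (requires part-time or seasonal) → not eligible.
Annual Bonus Plan — service 67 days ≥ 30 days ✓; rating 1 < 2 ✗ → not eligible.
Meal Allowance — service 67 days ≥ 45 days ✓; 38 hrs/wk ≥ 30 ✓; site Portland ✗ (not Tulsa or Osaka) → not eligible.
Transit Subsidy — status full-time ✗ (requires part-time, seasonal, or temporary) → not eligible.
Health Savings Account — status full-time ✓; service 67 days < 2 years (≈730 days) ✗ → not eligible.
Backup Childcare — service 67 days < 90 days ✗ → not eligible.
Profit Sharing Plan — status full-time ✓; service 67 days < 2 years (≈730 days) ✗ → not eligible.
Retirement Savings Plan — status full-time ✓; 38 hrs/wk ≥ 25 ✓; site Portland ✓; rating 1 < 2 ✗ → not eligible.
Internet Stipend — service 67 days < 3 months (≈90 days) ✗ → not eligible.

None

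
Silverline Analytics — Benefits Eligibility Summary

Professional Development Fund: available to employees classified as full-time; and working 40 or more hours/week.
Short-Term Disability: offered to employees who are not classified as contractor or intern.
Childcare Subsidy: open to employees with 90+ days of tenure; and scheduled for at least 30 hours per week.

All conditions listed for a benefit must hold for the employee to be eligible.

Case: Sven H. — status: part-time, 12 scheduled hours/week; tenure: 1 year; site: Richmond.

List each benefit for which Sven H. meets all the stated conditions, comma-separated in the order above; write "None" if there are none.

Professional Development Fund — status part-time ✗ (requires full-time) → not eligible.
Short-Term Disability — status part-time ✓ (not excluded) → eligible.
Childcare Subsidy — service 1 year ≥ 90 days ✓; 12 hrs/wk < 30 ✗ → not eligible.

Short-Term Disability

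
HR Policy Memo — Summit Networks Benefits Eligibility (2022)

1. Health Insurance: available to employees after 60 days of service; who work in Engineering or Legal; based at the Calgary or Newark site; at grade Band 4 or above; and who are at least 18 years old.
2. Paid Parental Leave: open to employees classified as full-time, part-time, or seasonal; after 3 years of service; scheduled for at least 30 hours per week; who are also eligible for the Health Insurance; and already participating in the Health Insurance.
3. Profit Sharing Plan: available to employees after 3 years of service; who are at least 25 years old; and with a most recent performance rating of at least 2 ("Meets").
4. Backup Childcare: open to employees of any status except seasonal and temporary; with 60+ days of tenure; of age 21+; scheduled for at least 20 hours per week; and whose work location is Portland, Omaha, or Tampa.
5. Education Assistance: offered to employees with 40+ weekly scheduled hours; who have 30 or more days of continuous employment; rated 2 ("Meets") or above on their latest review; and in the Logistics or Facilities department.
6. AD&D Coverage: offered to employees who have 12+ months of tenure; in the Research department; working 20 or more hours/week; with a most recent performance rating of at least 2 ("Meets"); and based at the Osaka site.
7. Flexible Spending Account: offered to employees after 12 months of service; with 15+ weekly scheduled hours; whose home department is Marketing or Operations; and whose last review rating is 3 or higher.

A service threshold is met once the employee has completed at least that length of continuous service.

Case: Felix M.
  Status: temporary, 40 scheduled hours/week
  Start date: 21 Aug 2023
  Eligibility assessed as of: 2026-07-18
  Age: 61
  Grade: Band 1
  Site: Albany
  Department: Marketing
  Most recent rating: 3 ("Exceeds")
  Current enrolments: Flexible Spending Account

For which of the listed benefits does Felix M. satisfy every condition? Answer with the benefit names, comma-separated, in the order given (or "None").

Service from 21 Aug 2023 to 2026-07-18: 1062 days.
Health Insurance — service 1062 days ≥ 60 days ✓; dept Marketing ✗ → not eligible.
Paid Parental Leave — status temporary ✗ (requires full-time, part-time, or seasonal) → not eligible.
Profit Sharing Plan — service 1062 days < 3 years (≈1095 days) ✗ → not eligible.
Backup Childcare — status temporary ✗ (excluded) → not eligible.
Education Assistance — 40 hrs/wk ≥ 40 ✓; service 1062 days ≥ 30 days ✓; rating 3 ≥ 2 ✓; dept Marketing ✗ → not eligible.
AD&D Coverage — service 1062 days ≥ 12 months (≈360 days) ✓; dept Marketing ✗ → not eligible.
Flexible Spending Account — service 1062 days ≥ 12 months (≈360 days) ✓; 40 hrs/wk ≥ 15 ✓; dept Marketing ✓; rating 3 ≥ 3 ✓ → eligible.

Flexible Spending Account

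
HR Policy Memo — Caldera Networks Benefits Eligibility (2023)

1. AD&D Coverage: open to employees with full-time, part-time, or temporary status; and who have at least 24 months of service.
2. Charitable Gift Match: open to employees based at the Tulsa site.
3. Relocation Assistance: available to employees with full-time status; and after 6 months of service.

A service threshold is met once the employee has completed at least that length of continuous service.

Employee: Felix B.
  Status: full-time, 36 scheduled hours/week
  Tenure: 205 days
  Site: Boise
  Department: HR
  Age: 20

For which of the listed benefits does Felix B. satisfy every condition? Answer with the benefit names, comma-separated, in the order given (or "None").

AD&D Coverage — status full-time ✓; service 205 days < 24 months (≈720 days) ✗ → not eligible.
Charitable Gift Match — site Boise ✗ (not Tulsa) → not eligible.
Relocation Assistance — status full-time ✓; service 205 days ≥ 6 months (≈180 days) ✓ → eligible.

Relocation Assistance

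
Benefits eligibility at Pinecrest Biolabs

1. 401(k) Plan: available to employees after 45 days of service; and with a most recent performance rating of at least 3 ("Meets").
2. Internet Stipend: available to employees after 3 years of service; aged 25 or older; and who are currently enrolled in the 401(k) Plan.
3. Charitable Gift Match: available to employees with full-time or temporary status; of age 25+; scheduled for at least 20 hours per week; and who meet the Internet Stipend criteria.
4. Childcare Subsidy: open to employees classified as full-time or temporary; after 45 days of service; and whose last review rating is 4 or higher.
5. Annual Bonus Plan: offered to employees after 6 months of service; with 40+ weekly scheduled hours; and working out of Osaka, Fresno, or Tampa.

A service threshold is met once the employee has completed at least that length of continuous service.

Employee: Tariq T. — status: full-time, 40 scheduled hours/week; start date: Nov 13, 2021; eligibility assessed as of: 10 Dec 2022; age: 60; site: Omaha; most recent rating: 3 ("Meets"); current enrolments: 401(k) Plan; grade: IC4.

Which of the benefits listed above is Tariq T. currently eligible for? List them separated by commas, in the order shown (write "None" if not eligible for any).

Service from Nov 13, 2021 to 10 Dec 2022: 392 days.
401(k) Plan — service 392 days ≥ 45 days ✓; rating 3 ≥ 3 ✓ → eligible.
Internet Stipend — service 392 days < 3 years (≈1095 days) ✗ → not eligible.
Charitable Gift Match — status full-time ✓; age 60 ≥ 25 ✓; 40 hrs/wk ≥ 20 ✓; not eligible for Internet Stipend ✗ → not eligible.
Childcare Subsidy — status full-time ✓; service 392 days ≥ 45 days ✓; rating 3 < 4 ✗ → not eligible.
Annual Bonus Plan — service 392 days ≥ 6 months (≈180 days) ✓; 40 hrs/wk ≥ 40 ✓; site Omaha ✗ (not Osaka, Fresno, or Tampa) → not eligible.

401(k) Plan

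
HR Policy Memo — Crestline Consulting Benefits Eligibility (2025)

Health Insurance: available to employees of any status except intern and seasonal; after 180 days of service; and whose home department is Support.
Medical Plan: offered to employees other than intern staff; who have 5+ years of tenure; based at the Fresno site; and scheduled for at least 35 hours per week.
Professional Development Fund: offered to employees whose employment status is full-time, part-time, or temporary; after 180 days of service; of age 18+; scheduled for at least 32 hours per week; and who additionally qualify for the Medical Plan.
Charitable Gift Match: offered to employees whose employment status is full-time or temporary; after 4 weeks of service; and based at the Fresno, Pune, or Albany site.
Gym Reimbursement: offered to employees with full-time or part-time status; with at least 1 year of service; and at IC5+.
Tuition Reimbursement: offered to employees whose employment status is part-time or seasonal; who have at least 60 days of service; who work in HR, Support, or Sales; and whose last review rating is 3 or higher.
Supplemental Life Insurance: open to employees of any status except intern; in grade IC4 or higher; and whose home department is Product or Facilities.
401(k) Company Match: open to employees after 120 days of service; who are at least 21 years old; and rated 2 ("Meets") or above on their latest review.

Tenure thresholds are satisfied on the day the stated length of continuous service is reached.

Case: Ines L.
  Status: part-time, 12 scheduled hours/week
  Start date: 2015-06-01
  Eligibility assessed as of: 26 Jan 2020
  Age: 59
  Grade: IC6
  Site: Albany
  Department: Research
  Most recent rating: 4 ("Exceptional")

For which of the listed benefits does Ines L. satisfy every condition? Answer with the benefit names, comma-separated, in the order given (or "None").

Service from 2015-06-01 to 26 Jan 2020: 1700 days.
Health Insurance — status part-time ✓ (not excluded); service 1700 days ≥ 180 days ✓; dept Research ✗ → not eligible.
Medical Plan — status part-time ✓ (not excluded); service 1700 days < 5 years (≈1825 days) ✗ → not eligible.
Professional Development Fund — status part-time ✓; service 1700 days ≥ 180 days ✓; age 59 ≥ 18 ✓; 12 hrs/wk < 32 ✗ → not eligible.
Charitable Gift Match — status part-time ✗ (requires full-time or temporary) → not eligible.
Gym Reimbursement — status part-time ✓; service 1700 days ≥ 1 year (≈365 days) ✓; grade IC6 ≥ IC5 ✓ → eligible.
Tuition Reimbursement — status part-time ✓; service 1700 days ≥ 60 days ✓; dept Research ✗ → not eligible.
Supplemental Life Insurance — status part-time ✓ (not excluded); grade IC6 ≥ IC4 ✓; dept Research ✗ → not eligible.
401(k) Company Match — service 1700 days ≥ 120 days ✓; age 59 ≥ 21 ✓; rating 4 ≥ 2 ✓ → eligible.

Gym Reimbursement, 401(k) Company Match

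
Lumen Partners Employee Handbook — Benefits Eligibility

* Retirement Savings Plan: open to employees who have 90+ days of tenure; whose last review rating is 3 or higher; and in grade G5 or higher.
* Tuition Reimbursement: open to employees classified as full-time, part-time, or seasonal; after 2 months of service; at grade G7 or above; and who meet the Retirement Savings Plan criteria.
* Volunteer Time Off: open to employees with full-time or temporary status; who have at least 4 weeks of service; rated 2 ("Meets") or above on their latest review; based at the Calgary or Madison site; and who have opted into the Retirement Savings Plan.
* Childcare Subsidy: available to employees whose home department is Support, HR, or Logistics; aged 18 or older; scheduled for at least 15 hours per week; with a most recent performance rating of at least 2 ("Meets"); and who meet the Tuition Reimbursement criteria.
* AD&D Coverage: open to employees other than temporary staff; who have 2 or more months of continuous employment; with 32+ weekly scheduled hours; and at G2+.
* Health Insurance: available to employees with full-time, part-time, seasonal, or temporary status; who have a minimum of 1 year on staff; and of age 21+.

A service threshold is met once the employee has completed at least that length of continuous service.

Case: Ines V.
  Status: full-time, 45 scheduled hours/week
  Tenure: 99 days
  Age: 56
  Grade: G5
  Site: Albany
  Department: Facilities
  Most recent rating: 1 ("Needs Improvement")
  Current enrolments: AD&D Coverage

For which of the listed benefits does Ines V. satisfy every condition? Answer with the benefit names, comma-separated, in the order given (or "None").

AD&D Coverage

Retirement Savings Plan — service 99 days ≥ 90 days ✓; rating 1 < 3 ✗ → not eligible.
Tuition Reimbursement — status full-time ✓; service 99 days ≥ 2 months (≈60 days) ✓; grade G5 < G7 ✗ → not eligible.
Volunteer Time Off — status full-time ✓; service 99 days ≥ 4 weeks (≈28 days) ✓; rating 1 < 2 ✗ → not eligible.
Childcare Subsidy — dept Facilities ✗ → not eligible.
AD&D Coverage — status full-time ✓ (not excluded); service 99 days ≥ 2 months (≈60 days) ✓; 45 hrs/wk ≥ 32 ✓; grade G5 ≥ G2 ✓ → eligible.
Health Insurance — status full-time ✓; service 99 days < 1 year (≈365 days) ✗ → not eligible.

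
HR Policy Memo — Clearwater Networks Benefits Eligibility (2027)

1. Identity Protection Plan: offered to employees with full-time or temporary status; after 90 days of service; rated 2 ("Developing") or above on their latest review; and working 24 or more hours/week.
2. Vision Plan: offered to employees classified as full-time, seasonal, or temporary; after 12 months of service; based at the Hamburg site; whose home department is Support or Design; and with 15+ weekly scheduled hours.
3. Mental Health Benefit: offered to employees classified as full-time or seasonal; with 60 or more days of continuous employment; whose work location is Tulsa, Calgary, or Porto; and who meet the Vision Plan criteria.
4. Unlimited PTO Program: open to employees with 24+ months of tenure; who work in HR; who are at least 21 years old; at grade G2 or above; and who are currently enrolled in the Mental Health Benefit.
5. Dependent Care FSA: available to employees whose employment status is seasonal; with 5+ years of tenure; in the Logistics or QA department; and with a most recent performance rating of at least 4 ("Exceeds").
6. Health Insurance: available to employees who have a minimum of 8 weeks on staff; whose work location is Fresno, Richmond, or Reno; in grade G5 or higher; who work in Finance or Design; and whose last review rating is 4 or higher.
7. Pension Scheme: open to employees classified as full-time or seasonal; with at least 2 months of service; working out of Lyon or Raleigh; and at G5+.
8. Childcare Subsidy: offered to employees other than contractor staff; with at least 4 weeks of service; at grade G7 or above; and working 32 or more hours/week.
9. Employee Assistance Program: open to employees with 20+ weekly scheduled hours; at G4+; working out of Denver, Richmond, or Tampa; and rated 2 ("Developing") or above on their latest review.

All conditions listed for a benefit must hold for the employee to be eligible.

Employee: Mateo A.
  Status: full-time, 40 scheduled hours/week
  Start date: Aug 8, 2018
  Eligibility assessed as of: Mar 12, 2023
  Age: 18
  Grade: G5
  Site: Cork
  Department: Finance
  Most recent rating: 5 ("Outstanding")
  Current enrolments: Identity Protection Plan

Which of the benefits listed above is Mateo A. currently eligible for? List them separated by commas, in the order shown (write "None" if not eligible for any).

Identity Protection Plan

Service from Aug 8, 2018 to Mar 12, 2023: 1677 days.
Identity Protection Plan — status full-time ✓; service 1677 days ≥ 90 days ✓; rating 5 ≥ 2 ✓; 40 hrs/wk ≥ 24 ✓ → eligible.
Vision Plan — status full-time ✓; service 1677 days ≥ 12 months (≈360 days) ✓; site Cork ✗ (not Hamburg) → not eligible.
Mental Health Benefit — status full-time ✓; service 1677 days ≥ 60 days ✓; site Cork ✗ (not Tulsa, Calgary, or Porto) → not eligible.
Unlimited PTO Program — service 1677 days ≥ 24 months (≈720 days) ✓; dept Finance ✗ → not eligible.
Dependent Care FSA — status full-time ✗ (requires seasonal) → not eligible.
Health Insurance — service 1677 days ≥ 8 weeks (≈56 days) ✓; site Cork ✗ (not Fresno, Richmond, or Reno) → not eligible.
Pension Scheme — status full-time ✓; service 1677 days ≥ 2 months (≈60 days) ✓; site Cork ✗ (not Lyon or Raleigh) → not eligible.
Childcare Subsidy — status full-time ✓ (not excluded); service 1677 days ≥ 4 weeks (≈28 days) ✓; grade G5 < G7 ✗ → not eligible.
Employee Assistance Program — 40 hrs/wk ≥ 20 ✓; grade G5 ≥ G4 ✓; site Cork ✗ (not Denver, Richmond, or Tampa) → not eligible.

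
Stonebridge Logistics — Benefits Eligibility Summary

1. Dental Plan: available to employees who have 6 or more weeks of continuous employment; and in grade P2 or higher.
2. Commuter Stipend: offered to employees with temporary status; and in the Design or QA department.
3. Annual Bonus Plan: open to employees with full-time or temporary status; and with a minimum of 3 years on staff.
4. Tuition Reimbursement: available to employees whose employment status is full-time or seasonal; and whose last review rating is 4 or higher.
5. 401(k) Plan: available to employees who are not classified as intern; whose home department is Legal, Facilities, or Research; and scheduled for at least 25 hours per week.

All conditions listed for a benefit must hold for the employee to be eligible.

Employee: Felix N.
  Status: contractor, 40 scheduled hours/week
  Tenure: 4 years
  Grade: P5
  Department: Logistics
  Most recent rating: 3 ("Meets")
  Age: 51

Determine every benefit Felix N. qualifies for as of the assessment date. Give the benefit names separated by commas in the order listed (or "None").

Dental Plan — service 4 years ≥ 6 weeks (≈42 days) ✓; grade P5 ≥ P2 ✓ → eligible.
Commuter Stipend — status contractor ✗ (requires temporary) → not eligible.
Annual Bonus Plan — status contractor ✗ (requires full-time or temporary) → not eligible.
Tuition Reimbursement — status contractor ✗ (requires full-time or seasonal) → not eligible.
401(k) Plan — status contractor ✓ (not excluded); dept Logistics ✗ → not eligible.

Dental Plan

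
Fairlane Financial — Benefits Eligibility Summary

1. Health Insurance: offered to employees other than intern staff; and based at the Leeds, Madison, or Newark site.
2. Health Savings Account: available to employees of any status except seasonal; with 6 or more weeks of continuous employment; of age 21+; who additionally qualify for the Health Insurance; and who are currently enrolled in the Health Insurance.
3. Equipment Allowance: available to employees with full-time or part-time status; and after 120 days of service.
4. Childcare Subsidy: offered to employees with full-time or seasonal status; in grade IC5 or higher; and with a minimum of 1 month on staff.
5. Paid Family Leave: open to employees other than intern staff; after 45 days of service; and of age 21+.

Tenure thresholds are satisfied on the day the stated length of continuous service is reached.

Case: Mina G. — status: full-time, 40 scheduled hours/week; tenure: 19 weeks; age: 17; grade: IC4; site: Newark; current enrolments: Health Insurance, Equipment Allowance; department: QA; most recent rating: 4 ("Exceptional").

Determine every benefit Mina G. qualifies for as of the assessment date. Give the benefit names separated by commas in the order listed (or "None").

Health Insurance, Equipment Allowance

Health Insurance — status full-time ✓ (not excluded); site Newark ✓ → eligible.
Health Savings Account — status full-time ✓ (not excluded); service 19 weeks ≥ 6 weeks ✓; age 17 < 21 ✗ → not eligible.
Equipment Allowance — status full-time ✓; service 19 weeks ≥ 120 days ✓ → eligible.
Childcare Subsidy — status full-time ✓; grade IC4 < IC5 ✗ → not eligible.
Paid Family Leave — status full-time ✓ (not excluded); service 19 weeks ≥ 45 days ✓; age 17 < 21 ✗ → not eligible.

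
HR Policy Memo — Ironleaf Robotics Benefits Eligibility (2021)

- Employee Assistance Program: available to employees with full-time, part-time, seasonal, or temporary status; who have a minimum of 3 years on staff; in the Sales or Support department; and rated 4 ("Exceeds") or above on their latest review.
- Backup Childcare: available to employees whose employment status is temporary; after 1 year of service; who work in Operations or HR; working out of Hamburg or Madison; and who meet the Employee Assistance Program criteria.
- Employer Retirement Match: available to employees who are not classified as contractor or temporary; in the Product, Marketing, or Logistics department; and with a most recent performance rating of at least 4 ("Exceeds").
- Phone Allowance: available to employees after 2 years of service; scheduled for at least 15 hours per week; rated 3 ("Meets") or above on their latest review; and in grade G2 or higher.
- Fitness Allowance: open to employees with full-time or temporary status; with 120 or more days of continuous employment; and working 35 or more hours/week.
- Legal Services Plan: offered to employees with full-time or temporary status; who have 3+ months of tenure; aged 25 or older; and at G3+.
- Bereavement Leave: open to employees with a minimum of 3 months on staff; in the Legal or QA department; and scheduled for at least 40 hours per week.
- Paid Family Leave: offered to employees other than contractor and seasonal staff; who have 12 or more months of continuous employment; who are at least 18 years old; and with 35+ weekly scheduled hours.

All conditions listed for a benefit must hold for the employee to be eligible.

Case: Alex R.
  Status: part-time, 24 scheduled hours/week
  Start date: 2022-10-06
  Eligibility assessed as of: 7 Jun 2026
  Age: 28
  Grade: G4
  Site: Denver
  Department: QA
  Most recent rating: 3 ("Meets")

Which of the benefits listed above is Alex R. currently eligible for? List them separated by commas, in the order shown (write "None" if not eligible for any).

Service from 2022-10-06 to 7 Jun 2026: 1340 days.
Employee Assistance Program — status part-time ✓; service 1340 days ≥ 3 years (≈1095 days) ✓; dept QA ✗ → not eligible.
Backup Childcare — status part-time ✗ (requires temporary) → not eligible.
Employer Retirement Match — status part-time ✓ (not excluded); dept QA ✗ → not eligible.
Phone Allowance — service 1340 days ≥ 2 years (≈730 days) ✓; 24 hrs/wk ≥ 15 ✓; rating 3 ≥ 3 ✓; grade G4 ≥ G2 ✓ → eligible.
Fitness Allowance — status part-time ✗ (requires full-time or temporary) → not eligible.
Legal Services Plan — status part-time ✗ (requires full-time or temporary) → not eligible.
Bereavement Leave — service 1340 days ≥ 3 months (≈90 days) ✓; dept QA ✓; 24 hrs/wk < 40 ✗ → not eligible.
Paid Family Leave — status part-time ✓ (not excluded); service 1340 days ≥ 12 months (≈360 days) ✓; age 28 ≥ 18 ✓; 24 hrs/wk < 35 ✗ → not eligible.

Phone Allowance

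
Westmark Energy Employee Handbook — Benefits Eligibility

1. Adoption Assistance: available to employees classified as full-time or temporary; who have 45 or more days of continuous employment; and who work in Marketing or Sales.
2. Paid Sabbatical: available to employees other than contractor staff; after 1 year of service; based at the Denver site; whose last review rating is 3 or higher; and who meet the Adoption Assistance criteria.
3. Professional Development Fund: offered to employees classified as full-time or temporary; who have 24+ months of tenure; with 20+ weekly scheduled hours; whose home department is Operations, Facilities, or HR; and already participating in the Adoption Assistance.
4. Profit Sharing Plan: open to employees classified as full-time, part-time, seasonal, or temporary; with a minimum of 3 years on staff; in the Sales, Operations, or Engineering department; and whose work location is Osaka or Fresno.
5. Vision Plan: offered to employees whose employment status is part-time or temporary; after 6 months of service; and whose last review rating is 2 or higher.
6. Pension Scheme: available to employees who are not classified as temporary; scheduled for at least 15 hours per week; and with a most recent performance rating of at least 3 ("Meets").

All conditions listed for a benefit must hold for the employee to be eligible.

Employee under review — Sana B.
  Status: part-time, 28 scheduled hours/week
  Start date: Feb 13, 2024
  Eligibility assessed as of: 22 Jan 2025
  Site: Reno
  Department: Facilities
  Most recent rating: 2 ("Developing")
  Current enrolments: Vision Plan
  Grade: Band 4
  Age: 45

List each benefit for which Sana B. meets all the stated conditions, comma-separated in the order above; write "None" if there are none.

Vision Plan

Service from Feb 13, 2024 to 22 Jan 2025: 344 days.
Adoption Assistance — status part-time ✗ (requires full-time or temporary) → not eligible.
Paid Sabbatical — status part-time ✓ (not excluded); service 344 days < 1 year (≈365 days) ✗ → not eligible.
Professional Development Fund — status part-time ✗ (requires full-time or temporary) → not eligible.
Profit Sharing Plan — status part-time ✓; service 344 days < 3 years (≈1095 days) ✗ → not eligible.
Vision Plan — status part-time ✓; service 344 days ≥ 6 months (≈180 days) ✓; rating 2 ≥ 2 ✓ → eligible.
Pension Scheme — status part-time ✓ (not excluded); 28 hrs/wk ≥ 15 ✓; rating 2 < 3 ✗ → not eligible.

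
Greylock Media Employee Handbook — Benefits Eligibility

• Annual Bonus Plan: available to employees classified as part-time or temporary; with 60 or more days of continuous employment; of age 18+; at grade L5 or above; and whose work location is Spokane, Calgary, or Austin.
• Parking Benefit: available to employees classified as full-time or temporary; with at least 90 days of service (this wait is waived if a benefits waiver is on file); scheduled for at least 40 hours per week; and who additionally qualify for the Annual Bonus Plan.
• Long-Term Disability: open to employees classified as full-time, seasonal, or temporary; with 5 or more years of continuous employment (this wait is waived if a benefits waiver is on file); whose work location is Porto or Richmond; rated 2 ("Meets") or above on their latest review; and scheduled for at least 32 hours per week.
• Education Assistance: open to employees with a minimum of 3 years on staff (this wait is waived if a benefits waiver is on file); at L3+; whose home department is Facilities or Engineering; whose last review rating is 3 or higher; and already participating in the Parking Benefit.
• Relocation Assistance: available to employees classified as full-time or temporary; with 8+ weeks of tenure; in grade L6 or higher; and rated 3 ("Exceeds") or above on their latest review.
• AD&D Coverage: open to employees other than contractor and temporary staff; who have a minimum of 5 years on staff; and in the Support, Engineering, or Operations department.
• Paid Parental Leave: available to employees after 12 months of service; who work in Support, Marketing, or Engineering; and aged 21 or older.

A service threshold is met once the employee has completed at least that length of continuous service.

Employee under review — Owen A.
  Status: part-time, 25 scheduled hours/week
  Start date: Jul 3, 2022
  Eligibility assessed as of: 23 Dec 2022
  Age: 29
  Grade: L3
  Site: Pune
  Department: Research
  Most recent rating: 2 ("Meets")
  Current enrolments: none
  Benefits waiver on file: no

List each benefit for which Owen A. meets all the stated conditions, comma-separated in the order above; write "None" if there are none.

Service from Jul 3, 2022 to 23 Dec 2022: 173 days.
Annual Bonus Plan — status part-time ✓; service 173 days ≥ 60 days ✓; age 29 ≥ 18 ✓; grade L3 < L5 ✗ → not eligible.
Parking Benefit — status part-time ✗ (requires full-time or temporary) → not eligible.
Long-Term Disability — status part-time ✗ (requires full-time, seasonal, or temporary) → not eligible.
Education Assistance — no waiver, service 173 days < 3 years (≈1095 days) ✗ → not eligible.
Relocation Assistance — status part-time ✗ (requires full-time or temporary) → not eligible.
AD&D Coverage — status part-time ✓ (not excluded); service 173 days < 5 years (≈1825 days) ✗ → not eligible.
Paid Parental Leave — service 173 days < 12 months (≈360 days) ✗ → not eligible.

None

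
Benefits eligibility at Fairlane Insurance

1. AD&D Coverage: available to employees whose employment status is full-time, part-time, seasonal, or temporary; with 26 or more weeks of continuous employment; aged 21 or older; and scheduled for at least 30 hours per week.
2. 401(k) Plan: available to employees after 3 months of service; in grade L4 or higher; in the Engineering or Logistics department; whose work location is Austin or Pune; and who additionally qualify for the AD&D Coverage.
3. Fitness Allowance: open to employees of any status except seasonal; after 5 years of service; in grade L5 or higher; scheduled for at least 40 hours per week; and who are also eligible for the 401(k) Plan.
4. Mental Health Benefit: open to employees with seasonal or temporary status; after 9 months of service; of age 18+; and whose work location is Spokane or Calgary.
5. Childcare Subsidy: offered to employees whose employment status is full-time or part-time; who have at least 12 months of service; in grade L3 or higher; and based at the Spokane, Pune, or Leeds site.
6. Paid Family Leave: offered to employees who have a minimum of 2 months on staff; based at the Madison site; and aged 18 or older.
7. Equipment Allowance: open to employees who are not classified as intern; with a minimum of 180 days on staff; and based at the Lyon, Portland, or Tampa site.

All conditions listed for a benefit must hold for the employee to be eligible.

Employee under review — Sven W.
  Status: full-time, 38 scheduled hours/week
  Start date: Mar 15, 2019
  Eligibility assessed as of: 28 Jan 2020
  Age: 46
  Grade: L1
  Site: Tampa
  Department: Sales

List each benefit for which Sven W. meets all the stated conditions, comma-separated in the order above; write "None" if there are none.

AD&D Coverage, Equipment Allowance

Service from Mar 15, 2019 to 28 Jan 2020: 319 days.
AD&D Coverage — status full-time ✓; service 319 days ≥ 26 weeks (≈182 days) ✓; age 46 ≥ 21 ✓; 38 hrs/wk ≥ 30 ✓ → eligible.
401(k) Plan — service 319 days ≥ 3 months (≈90 days) ✓; grade L1 < L4 ✗ → not eligible.
Fitness Allowance — status full-time ✓ (not excluded); service 319 days < 5 years (≈1825 days) ✗ → not eligible.
Mental Health Benefit — status full-time ✗ (requires seasonal or temporary) → not eligible.
Childcare Subsidy — status full-time ✓; service 319 days < 12 months (≈360 days) ✗ → not eligible.
Paid Family Leave — service 319 days ≥ 2 months (≈60 days) ✓; site Tampa ✗ (not Madison) → not eligible.
Equipment Allowance — status full-time ✓ (not excluded); service 319 days ≥ 180 days ✓; site Tampa ✓ → eligible.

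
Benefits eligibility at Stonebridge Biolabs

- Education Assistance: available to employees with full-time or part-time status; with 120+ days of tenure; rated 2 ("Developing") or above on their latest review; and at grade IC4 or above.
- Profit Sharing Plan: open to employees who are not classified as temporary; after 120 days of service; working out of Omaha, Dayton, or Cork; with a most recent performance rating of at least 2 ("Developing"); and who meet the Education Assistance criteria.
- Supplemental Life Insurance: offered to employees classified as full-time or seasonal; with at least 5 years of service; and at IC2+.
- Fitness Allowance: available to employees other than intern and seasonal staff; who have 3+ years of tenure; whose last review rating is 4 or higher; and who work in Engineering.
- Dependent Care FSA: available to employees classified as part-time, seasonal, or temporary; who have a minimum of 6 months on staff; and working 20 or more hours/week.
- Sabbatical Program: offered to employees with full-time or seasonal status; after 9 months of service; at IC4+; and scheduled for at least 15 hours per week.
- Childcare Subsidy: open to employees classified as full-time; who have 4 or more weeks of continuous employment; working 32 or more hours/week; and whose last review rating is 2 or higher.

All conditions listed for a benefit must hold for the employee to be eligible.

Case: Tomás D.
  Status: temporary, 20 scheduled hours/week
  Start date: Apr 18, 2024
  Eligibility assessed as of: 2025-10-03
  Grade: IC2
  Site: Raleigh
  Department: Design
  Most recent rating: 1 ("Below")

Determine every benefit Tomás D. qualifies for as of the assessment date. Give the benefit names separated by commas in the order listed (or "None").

Service from Apr 18, 2024 to 2025-10-03: 533 days.
Education Assistance — status temporary ✗ (requires full-time or part-time) → not eligible.
Profit Sharing Plan — status temporary ✗ (excluded) → not eligible.
Supplemental Life Insurance — status temporary ✗ (requires full-time or seasonal) → not eligible.
Fitness Allowance — status temporary ✓ (not excluded); service 533 days < 3 years (≈1095 days) ✗ → not eligible.
Dependent Care FSA — status temporary ✓; service 533 days ≥ 6 months (≈180 days) ✓; 20 hrs/wk ≥ 20 ✓ → eligible.
Sabbatical Program — status temporary ✗ (requires full-time or seasonal) → not eligible.
Childcare Subsidy — status temporary ✗ (requires full-time) → not eligible.

Dependent Care FSA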